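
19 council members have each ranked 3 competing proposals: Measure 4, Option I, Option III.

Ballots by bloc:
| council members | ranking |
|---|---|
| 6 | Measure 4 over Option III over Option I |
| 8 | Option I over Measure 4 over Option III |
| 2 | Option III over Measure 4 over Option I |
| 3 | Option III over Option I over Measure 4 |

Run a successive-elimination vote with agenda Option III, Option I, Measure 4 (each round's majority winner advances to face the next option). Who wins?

Round 1: Option III vs Option I — 11–8, Option III advances.
Round 2: Option III vs Measure 4 — 5–14, Measure 4 advances.
The agenda winner is Measure 4.

Measure 4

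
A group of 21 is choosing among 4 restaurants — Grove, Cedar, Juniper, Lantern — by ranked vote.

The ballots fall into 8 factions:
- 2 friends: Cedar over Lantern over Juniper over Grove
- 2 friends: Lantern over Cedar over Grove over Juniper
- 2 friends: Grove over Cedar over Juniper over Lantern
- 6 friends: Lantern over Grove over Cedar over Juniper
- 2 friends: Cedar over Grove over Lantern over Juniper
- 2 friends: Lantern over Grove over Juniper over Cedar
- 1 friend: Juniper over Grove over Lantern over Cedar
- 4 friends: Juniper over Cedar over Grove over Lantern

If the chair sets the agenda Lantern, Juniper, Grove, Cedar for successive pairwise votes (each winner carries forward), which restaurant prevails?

Round 1: Lantern vs Juniper — 14–7, Lantern advances.
Round 2: Lantern vs Grove — 12–9, Lantern advances.
Round 3: Lantern vs Cedar — 11–10, Lantern advances.
Lantern survives the agenda.

Lantern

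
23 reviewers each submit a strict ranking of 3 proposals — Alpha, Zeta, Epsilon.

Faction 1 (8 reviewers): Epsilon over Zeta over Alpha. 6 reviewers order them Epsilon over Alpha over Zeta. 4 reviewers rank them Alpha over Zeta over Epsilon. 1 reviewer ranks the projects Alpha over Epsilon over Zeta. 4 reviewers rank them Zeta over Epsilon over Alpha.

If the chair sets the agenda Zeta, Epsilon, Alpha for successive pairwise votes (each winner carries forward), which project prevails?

Round 1: Zeta vs Epsilon — 8–15, Epsilon advances.
Round 2: Epsilon vs Alpha — 18–5, Epsilon advances.
Epsilon survives the agenda.

Epsilon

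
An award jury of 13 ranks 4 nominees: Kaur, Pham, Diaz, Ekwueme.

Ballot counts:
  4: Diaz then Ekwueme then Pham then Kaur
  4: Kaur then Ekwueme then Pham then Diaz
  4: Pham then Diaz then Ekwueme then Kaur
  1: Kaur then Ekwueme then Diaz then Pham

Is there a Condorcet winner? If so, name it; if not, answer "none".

none

Check each pair by majority over 13 ballots:
Kaur vs Pham: 4+1 = 5 for Kaur, 8 for Pham — Pham by 8–5.
Kaur vs Diaz: 4+1 = 5 for Kaur, 8 for Diaz — Diaz by 8–5.
Kaur vs Ekwueme: Kaur is ranked higher on 4+1 = 5 ballots, Ekwueme on 8. Ekwueme wins 8–5.
Pham vs Diaz: Pham is ranked higher on 4+4 = 8 ballots, Diaz on 5. Pham wins 8–5.
Pham vs Ekwueme: Pham is ranked higher on 4 ballots, Ekwueme on 9. Ekwueme wins 9–4.
Diaz vs Ekwueme: 8 to 5, Diaz.
Each nominee drops at least one matchup (Kaur loses to Pham; Pham loses to Ekwueme; Diaz loses to Pham; Ekwueme loses to Diaz); the cycle Pham beats Diaz beats Ekwueme beats Pham rules out a Condorcet winner.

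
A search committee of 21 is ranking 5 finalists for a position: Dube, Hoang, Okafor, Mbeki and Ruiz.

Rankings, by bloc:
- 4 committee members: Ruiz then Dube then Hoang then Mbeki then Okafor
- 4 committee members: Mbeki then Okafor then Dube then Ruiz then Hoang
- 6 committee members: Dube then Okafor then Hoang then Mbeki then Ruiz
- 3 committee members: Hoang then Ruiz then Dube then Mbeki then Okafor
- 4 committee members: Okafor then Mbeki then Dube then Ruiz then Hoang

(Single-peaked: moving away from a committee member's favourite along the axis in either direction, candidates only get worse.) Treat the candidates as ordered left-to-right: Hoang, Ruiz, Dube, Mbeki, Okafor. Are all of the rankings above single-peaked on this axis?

no

Axis positions: Hoang=1, Ruiz=2, Dube=3, Mbeki=4, Okafor=5.
Bloc 1 (peak Ruiz at position 2): ranking walks positions 2-3-1-4-5, expanding outward from the peak — single-peaked.
Bloc 2 (peak Mbeki at position 4): ranking walks positions 4-5-3-2-1, expanding outward from the peak — single-peaked.
Bloc 3: ranking walks positions 3-5-1-4-2; Okafor is ranked above Mbeki even though Mbeki lies between Okafor and the peak Dube on the axis — preferences dip and rise again. Not single-peaked.
Bloc 4 (peak Hoang at position 1): ranking walks positions 1-2-3-4-5, expanding outward from the peak — single-peaked.
Bloc 5 (peak Okafor at position 5): ranking walks positions 5-4-3-2-1, expanding outward from the peak — single-peaked.
Bloc 3 violates single-peakedness, so the profile is not single-peaked on this axis.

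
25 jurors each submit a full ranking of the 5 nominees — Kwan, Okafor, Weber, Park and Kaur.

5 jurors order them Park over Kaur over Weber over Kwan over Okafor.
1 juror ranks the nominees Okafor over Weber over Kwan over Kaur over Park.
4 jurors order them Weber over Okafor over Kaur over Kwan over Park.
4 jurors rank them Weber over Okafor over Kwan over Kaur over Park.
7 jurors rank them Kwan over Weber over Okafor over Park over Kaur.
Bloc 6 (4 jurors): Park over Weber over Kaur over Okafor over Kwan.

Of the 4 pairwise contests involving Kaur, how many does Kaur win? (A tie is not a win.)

Kaur against each rival (25 jurors):
Kaur vs Kwan: Kaur, 13–12.
Kaur–Okafor: Okafor 16–9.
Kaur vs Weber: Kaur is ranked higher on 5 ballots, Weber on 20. Weber wins 20–5.
Kaur vs Park: Kaur preferred on 1+4+4 = 9 ballots; Park wins 16–9.
Kaur beats Kwan; loses to Okafor, Weber, Park — 1 pairwise win.

1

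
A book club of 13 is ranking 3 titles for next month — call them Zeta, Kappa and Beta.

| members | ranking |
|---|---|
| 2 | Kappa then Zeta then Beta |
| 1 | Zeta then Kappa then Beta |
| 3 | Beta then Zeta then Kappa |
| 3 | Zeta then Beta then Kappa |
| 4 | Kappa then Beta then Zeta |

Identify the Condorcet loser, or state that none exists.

none

Head-to-head results (13 members):
Zeta vs Kappa: Zeta wins 7–6.
Zeta vs Beta: Zeta preferred on 2+1+3 = 6 ballots; Beta wins 7–6.
Kappa vs Beta: Kappa is ranked higher on 2+1+4 = 7 ballots, Beta on 6. Kappa wins 7–6.
Every book wins at least one matchup (Zeta beats Kappa; Kappa beats Beta; Beta beats Zeta), so there is no Condorcet loser.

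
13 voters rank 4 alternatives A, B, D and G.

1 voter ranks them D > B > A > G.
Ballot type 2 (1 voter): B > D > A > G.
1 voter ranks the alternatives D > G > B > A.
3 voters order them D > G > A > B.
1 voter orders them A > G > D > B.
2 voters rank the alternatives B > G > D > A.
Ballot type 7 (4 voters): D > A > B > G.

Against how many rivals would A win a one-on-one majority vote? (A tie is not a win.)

2

A against each rival (13 voters):
A vs B: A preferred on 3+1+4 = 8 ballots; A wins 8–5.
A–D: D 12–1.
A vs G: A preferred on 1+1+1+4 = 7 ballots; A wins 7–6.
A beats B, G; loses to D — 2 pairwise wins.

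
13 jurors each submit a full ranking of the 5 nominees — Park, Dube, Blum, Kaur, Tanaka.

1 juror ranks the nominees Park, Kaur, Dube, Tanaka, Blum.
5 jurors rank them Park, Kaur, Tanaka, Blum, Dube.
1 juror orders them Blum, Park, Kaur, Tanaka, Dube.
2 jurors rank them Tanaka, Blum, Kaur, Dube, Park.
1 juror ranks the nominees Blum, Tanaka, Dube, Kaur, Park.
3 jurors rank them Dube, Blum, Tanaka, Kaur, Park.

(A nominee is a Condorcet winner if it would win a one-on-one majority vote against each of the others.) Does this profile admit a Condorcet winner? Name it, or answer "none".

none

Pairwise majorities:
Park vs Dube: 7 to 6, Park.
Park–Blum: Blum 7–6.
Park vs Kaur: Park, 7–6.
Park vs Tanaka: Park, 7–6.
Dube vs Blum: Blum, 9–4.
Dube vs Kaur: Kaur wins 9–4.
Dube vs Tanaka: 4 to 9, Tanaka.
Blum vs Kaur: 7 to 6, Blum.
Blum vs Tanaka: Blum is ranked higher on 1+1+3 = 5 ballots, Tanaka on 8. Tanaka wins 8–5.
Kaur vs Tanaka: 7 to 6, Kaur.
Every nominee loses at least once (Park loses to Blum; Dube loses to Park; Blum loses to Tanaka; Kaur loses to Park; Tanaka loses to Park). The majority relation contains the cycle Park beats Tanaka beats Blum beats Park, so there is no Condorcet winner.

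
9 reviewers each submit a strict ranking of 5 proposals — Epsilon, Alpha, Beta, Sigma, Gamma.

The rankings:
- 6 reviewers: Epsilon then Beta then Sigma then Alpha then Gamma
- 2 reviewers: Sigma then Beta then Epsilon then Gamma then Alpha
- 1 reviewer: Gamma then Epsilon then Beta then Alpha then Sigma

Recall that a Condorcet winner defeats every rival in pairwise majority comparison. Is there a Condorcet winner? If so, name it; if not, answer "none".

Pairwise majorities:
Epsilon–Alpha: Epsilon 9–0.
Epsilon vs Beta: Epsilon, 7–2.
Epsilon vs Sigma: Epsilon, 7–2.
Epsilon vs Gamma: Epsilon, 8–1.
Alpha vs Beta: Beta wins 9–0.
Alpha vs Sigma: Sigma, 8–1.
Alpha vs Gamma: Alpha wins 6–3.
Beta vs Sigma: Beta, 7–2.
Beta vs Gamma: Beta, 8–1.
Sigma vs Gamma: Sigma, 8–1.
Epsilon defeats every rival head-to-head and is the Condorcet winner.

Epsilon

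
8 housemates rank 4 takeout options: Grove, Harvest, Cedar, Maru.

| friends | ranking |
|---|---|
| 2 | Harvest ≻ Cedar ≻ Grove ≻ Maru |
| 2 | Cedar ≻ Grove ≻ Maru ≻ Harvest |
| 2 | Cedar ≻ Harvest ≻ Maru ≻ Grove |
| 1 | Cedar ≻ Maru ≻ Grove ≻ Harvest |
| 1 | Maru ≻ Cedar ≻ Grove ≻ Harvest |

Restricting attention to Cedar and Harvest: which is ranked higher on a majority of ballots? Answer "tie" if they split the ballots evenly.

Cedar

Ballots ranking Cedar above Harvest: 2 + 2 + 1 + 1 = 6.
Ballots ranking Harvest above Cedar: 8 − 6 = 2.
Cedar wins the head-to-head 6–2.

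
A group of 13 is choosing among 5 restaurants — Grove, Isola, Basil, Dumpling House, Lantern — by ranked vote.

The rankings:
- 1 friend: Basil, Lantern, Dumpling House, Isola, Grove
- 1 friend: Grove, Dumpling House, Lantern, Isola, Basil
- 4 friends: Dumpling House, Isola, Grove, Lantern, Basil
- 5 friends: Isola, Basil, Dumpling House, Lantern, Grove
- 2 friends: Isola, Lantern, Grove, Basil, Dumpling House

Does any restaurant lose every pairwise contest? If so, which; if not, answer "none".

Pairwise majorities:
Grove–Isola: Isola 12–1.
Grove vs Basil: 1+4+2 = 7 for Grove, 6 for Basil — Grove by 7–6.
Grove vs Dumpling House: Grove preferred on 1+2 = 3 ballots; Dumpling House wins 10–3.
Grove vs Lantern: 5 to 8, Lantern.
Isola–Basil: Isola 12–1.
Isola vs Dumpling House: Isola preferred on 5+2 = 7 ballots; Isola wins 7–6.
Isola vs Lantern: Isola wins 11–2.
Basil vs Dumpling House: Basil wins 8–5.
Basil–Lantern: Lantern 7–6.
Dumpling House–Lantern: Dumpling House 10–3.
Every restaurant wins at least one matchup (Grove beats Basil; Isola beats Grove; Basil beats Dumpling House; Dumpling House beats Grove; Lantern beats Grove), so there is no Condorcet loser.

none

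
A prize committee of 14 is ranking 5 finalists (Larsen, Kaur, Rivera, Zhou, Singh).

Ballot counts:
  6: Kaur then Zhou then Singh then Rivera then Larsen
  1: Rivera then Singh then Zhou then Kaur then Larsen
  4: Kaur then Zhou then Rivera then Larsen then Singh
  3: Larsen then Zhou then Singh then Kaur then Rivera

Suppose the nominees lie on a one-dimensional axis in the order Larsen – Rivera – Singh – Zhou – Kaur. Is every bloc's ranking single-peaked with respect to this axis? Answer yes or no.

Axis positions: Larsen=1, Rivera=2, Singh=3, Zhou=4, Kaur=5.
Bloc 1 (peak Kaur at position 5): ranking walks positions 5-4-3-2-1, expanding outward from the peak — single-peaked.
Bloc 2 (peak Rivera at position 2): ranking walks positions 2-3-4-5-1, expanding outward from the peak — single-peaked.
Bloc 3: ranking walks positions 5-4-2-1-3; Rivera is ranked above Singh even though Singh lies between Rivera and the peak Kaur on the axis — preferences dip and rise again. Not single-peaked.
Bloc 4: ranking walks positions 1-4-3-5-2; Zhou is ranked above Rivera even though Rivera lies between Zhou and the peak Larsen on the axis — preferences dip and rise again. Not single-peaked.
Bloc 3 violates single-peakedness, so the profile is not single-peaked on this axis.

no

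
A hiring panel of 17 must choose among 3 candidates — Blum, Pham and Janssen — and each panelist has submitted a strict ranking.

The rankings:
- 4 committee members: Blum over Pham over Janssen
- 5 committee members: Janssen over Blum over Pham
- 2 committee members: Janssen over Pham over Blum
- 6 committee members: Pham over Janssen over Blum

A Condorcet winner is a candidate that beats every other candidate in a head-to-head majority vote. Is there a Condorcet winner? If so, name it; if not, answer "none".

Pairwise majorities:
Blum vs Pham: 9 to 8, Blum.
Blum vs Janssen: Janssen wins 13–4.
Pham vs Janssen: Pham, 10–7.
No candidate is unbeaten: Blum loses to Janssen; Pham loses to Blum; Janssen loses to Pham. In particular Blum > Pham > Janssen > Blum is a majority cycle — no Condorcet winner exists.

none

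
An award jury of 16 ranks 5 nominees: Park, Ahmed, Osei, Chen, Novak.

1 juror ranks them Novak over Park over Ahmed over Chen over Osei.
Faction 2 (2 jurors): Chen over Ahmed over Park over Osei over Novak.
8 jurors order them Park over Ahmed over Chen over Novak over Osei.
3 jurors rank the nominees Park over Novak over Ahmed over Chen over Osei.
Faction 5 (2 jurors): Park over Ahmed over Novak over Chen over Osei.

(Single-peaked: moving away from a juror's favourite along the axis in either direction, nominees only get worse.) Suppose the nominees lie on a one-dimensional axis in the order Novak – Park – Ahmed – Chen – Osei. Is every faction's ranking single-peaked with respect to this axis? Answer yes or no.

Axis positions: Novak=1, Park=2, Ahmed=3, Chen=4, Osei=5.
Faction 1 (peak Novak at position 1): ranking walks positions 1-2-3-4-5, expanding outward from the peak — single-peaked.
Faction 2 (peak Chen at position 4): ranking walks positions 4-3-2-5-1, expanding outward from the peak — single-peaked.
Faction 3 (peak Park at position 2): ranking walks positions 2-3-4-1-5, expanding outward from the peak — single-peaked.
Faction 4 (peak Park at position 2): ranking walks positions 2-1-3-4-5, expanding outward from the peak — single-peaked.
Faction 5 (peak Park at position 2): ranking walks positions 2-3-1-4-5, expanding outward from the peak — single-peaked.
Every ranking is single-peaked on this axis.

yes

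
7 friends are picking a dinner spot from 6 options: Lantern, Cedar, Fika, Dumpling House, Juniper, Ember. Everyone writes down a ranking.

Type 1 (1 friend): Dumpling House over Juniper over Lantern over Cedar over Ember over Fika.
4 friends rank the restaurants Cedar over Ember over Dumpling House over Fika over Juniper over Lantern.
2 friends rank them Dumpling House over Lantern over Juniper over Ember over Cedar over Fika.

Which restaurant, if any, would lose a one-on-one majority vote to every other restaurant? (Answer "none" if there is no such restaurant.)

Lantern

Head-to-head results (7 friends):
Lantern vs Cedar: Cedar, 4–3.
Lantern vs Fika: Fika, 4–3.
Lantern vs Dumpling House: 0 for Lantern, 7 for Dumpling House — Dumpling House by 7–0.
Lantern vs Juniper: 2 to 5, Juniper.
Lantern vs Ember: 1+2 = 3 for Lantern, 4 for Ember — Ember by 4–3.
Cedar vs Fika: Cedar wins 7–0.
Cedar vs Dumpling House: 4 to 3, Cedar.
Cedar vs Juniper: 4 to 3, Cedar.
Cedar–Ember: Cedar 5–2.
Fika–Dumpling House: Dumpling House 7–0.
Fika vs Juniper: 4 for Fika, 3 for Juniper — Fika by 4–3.
Fika vs Ember: Fika is ranked higher on 0 ballots, Ember on 7. Ember wins 7–0.
Dumpling House vs Juniper: Dumpling House wins 7–0.
Dumpling House–Ember: Ember 4–3.
Juniper–Ember: Ember 4–3.
Lantern loses to every other restaurant — it is the Condorcet loser.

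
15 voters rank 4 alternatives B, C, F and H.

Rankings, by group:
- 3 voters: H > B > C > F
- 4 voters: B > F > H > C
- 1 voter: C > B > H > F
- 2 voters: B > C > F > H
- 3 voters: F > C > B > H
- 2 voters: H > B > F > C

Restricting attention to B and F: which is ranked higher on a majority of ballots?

B

Ballots ranking B above F: 3 + 4 + 1 + 2 + 2 = 12.
Ballots ranking F above B: 15 − 12 = 3.
B wins the head-to-head 12–3.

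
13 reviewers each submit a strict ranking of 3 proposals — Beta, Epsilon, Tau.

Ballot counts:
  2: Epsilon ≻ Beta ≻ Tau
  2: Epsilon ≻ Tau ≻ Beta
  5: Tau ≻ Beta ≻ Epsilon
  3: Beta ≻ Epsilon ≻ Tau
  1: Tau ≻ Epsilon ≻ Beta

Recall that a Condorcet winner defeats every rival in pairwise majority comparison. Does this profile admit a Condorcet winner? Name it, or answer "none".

none

Check each pair by majority over 13 ballots:
Beta vs Epsilon: Beta wins 8–5.
Beta–Tau: Tau 8–5.
Epsilon vs Tau: Epsilon wins 7–6.
Every project loses at least once (Beta loses to Tau; Epsilon loses to Beta; Tau loses to Epsilon). The majority relation contains the cycle Beta → Epsilon → Tau → Beta, so there is no Condorcet winner.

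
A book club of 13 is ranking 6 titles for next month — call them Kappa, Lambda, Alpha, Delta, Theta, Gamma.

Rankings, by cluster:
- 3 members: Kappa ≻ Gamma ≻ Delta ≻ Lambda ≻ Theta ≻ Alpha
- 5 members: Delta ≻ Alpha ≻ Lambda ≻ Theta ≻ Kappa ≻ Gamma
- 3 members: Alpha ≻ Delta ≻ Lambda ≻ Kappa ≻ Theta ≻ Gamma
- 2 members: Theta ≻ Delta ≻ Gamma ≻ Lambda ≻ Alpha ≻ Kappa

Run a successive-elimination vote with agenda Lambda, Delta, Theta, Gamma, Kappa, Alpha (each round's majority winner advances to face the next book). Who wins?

Round 1: Lambda vs Delta — 0–13, Delta advances.
Round 2: Delta vs Theta — 11–2, Delta advances.
Round 3: Delta vs Gamma — 10–3, Delta advances.
Round 4: Delta vs Kappa — 10–3, Delta advances.
Round 5: Delta vs Alpha — 10–3, Delta advances.
Delta survives the agenda.

Delta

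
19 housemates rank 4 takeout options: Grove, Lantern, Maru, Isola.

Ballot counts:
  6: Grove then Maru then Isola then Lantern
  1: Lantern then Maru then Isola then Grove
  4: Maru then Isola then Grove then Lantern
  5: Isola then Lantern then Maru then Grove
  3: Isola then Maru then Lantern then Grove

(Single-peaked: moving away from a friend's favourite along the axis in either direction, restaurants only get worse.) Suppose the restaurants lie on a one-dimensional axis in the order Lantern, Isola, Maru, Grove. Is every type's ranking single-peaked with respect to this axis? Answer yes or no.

Axis positions: Lantern=1, Isola=2, Maru=3, Grove=4.
Type 1 (peak Grove at position 4): ranking walks positions 4-3-2-1, expanding outward from the peak — single-peaked.
Type 2: ranking walks positions 1-3-2-4; Maru is ranked above Isola even though Isola lies between Maru and the peak Lantern on the axis — preferences dip and rise again. Not single-peaked.
Type 3 (peak Maru at position 3): ranking walks positions 3-2-4-1, expanding outward from the peak — single-peaked.
Type 4 (peak Isola at position 2): ranking walks positions 2-1-3-4, expanding outward from the peak — single-peaked.
Type 5 (peak Isola at position 2): ranking walks positions 2-3-1-4, expanding outward from the peak — single-peaked.
Type 2 violates single-peakedness, so the profile is not single-peaked on this axis.

no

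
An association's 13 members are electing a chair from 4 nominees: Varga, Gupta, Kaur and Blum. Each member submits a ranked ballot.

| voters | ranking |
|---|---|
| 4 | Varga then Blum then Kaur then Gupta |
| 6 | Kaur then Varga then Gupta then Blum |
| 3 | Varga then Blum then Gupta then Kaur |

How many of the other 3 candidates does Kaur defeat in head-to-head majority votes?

1

Kaur against each rival (13 voters):
Kaur vs Varga: Varga, 7–6.
Kaur vs Gupta: Kaur preferred on 4+6 = 10 ballots; Kaur wins 10–3.
Kaur–Blum: Blum 7–6.
Kaur beats Gupta; loses to Varga, Blum — 1 pairwise win.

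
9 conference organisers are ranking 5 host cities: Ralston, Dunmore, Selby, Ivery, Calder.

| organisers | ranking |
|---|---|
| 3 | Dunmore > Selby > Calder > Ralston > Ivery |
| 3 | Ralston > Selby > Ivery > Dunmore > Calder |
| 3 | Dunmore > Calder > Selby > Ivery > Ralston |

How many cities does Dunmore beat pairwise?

Dunmore against each rival (9 organisers):
Dunmore vs Ralston: Dunmore, 6–3.
Dunmore vs Selby: Dunmore, 6–3.
Dunmore–Ivery: Dunmore 6–3.
Dunmore vs Calder: Dunmore is ranked higher on 3+3+3 = 9 ballots, Calder on 0. Dunmore wins 9–0.
Dunmore beats Ralston, Selby, Ivery, Calder — 4 pairwise wins.

4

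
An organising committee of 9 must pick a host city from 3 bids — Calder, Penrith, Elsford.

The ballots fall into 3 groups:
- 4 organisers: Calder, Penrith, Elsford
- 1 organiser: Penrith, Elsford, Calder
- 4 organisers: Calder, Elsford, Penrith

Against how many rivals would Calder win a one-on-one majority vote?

Calder against each rival (9 organisers):
Calder–Penrith: Calder 8–1.
Calder vs Elsford: Calder wins 8–1.
Calder beats Penrith, Elsford — 2 pairwise wins.

2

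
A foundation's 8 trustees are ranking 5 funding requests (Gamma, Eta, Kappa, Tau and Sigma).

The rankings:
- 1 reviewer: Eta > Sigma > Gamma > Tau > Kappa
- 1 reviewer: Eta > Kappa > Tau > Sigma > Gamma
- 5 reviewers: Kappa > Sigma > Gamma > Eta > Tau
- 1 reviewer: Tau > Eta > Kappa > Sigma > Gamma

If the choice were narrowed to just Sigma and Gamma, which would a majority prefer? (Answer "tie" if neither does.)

Ballots ranking Sigma above Gamma: 1 + 1 + 5 + 1 = 8.
Ballots ranking Gamma above Sigma: 8 − 8 = 0.
Sigma wins the head-to-head 8–0.

Sigma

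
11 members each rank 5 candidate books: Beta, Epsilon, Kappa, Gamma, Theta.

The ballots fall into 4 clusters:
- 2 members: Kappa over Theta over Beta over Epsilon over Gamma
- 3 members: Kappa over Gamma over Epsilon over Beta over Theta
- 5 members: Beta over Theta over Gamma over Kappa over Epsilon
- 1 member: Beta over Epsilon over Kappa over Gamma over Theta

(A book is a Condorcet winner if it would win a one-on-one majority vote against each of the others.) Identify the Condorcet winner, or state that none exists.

Check each pair by majority over 11 ballots:
Beta vs Epsilon: 2+5+1 = 8 for Beta, 3 for Epsilon — Beta by 8–3.
Beta vs Kappa: Beta preferred on 5+1 = 6 ballots; Beta wins 6–5.
Beta vs Gamma: Beta, 8–3.
Beta–Theta: Beta 9–2.
Epsilon vs Kappa: Kappa, 10–1.
Epsilon vs Gamma: Gamma, 8–3.
Epsilon vs Theta: 3+1 = 4 for Epsilon, 7 for Theta — Theta by 7–4.
Kappa vs Gamma: Kappa, 6–5.
Kappa–Theta: Kappa 6–5.
Gamma vs Theta: Theta wins 7–4.
Beta wins every pairwise contest, so Beta is the Condorcet winner.

Beta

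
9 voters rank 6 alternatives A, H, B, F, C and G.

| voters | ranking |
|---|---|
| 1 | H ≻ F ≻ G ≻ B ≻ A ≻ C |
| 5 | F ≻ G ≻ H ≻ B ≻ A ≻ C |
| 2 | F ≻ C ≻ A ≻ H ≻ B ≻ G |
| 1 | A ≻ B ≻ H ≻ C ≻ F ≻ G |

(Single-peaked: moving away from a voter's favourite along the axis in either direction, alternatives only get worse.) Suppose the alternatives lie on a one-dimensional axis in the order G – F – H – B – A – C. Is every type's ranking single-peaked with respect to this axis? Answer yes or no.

no

Axis positions: G=1, F=2, H=3, B=4, A=5, C=6.
Type 1 (peak H at position 3): ranking walks positions 3-2-1-4-5-6, expanding outward from the peak — single-peaked.
Type 2 (peak F at position 2): ranking walks positions 2-1-3-4-5-6, expanding outward from the peak — single-peaked.
Type 3: ranking walks positions 2-6-5-3-4-1; C is ranked above H even though H lies between C and the peak F on the axis — preferences dip and rise again. Not single-peaked.
Type 4 (peak A at position 5): ranking walks positions 5-4-3-6-2-1, expanding outward from the peak — single-peaked.
Type 3 violates single-peakedness, so the profile is not single-peaked on this axis.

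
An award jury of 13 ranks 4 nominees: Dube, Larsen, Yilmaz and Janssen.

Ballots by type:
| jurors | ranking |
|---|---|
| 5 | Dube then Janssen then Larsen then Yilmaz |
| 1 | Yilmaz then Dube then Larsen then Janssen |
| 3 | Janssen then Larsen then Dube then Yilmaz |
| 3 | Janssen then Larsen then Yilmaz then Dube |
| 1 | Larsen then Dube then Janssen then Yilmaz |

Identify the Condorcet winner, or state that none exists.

Head-to-head results (13 jurors):
Dube vs Larsen: Larsen, 7–6.
Dube vs Yilmaz: 9 to 4, Dube.
Dube vs Janssen: 7 to 6, Dube.
Larsen vs Yilmaz: Larsen wins 12–1.
Larsen–Janssen: Janssen 11–2.
Yilmaz vs Janssen: Janssen wins 12–1.
Every nominee loses at least once (Dube loses to Larsen; Larsen loses to Janssen; Yilmaz loses to Dube; Janssen loses to Dube). The majority relation contains the cycle Dube > Janssen > Larsen > Dube, so there is no Condorcet winner.

none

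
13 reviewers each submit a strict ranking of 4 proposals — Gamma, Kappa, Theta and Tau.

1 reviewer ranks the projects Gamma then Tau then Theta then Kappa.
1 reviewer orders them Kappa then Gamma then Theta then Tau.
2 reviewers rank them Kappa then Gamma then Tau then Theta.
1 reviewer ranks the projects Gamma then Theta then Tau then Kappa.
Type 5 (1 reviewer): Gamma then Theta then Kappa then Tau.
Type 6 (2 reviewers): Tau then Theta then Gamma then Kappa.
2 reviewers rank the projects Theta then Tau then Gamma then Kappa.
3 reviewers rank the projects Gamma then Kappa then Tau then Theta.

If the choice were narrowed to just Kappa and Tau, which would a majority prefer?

Ballots ranking Kappa above Tau: 1 + 2 + 1 + 3 = 7.
Ballots ranking Tau above Kappa: 13 − 7 = 6.
Kappa wins the head-to-head 7–6.

Kappa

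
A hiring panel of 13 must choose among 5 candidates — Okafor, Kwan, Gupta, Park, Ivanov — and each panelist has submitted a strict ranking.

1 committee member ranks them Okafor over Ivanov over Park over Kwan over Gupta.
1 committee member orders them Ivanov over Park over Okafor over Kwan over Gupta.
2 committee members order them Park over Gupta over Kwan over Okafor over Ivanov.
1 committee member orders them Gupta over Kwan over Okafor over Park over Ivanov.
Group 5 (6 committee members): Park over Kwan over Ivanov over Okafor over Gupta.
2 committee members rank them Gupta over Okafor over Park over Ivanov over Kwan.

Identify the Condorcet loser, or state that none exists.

Head-to-head results (13 committee members):
Okafor vs Kwan: Okafor is ranked higher on 1+1+2 = 4 ballots, Kwan on 9. Kwan wins 9–4.
Okafor–Gupta: Okafor 8–5.
Okafor–Park: Park 9–4.
Okafor–Ivanov: Ivanov 7–6.
Kwan vs Gupta: Kwan, 8–5.
Kwan vs Park: Park wins 12–1.
Kwan–Ivanov: Kwan 9–4.
Gupta–Park: Park 10–3.
Gupta vs Ivanov: 2+1+2 = 5 for Gupta, 8 for Ivanov — Ivanov by 8–5.
Park vs Ivanov: Park is ranked higher on 2+1+6+2 = 11 ballots, Ivanov on 2. Park wins 11–2.
Gupta is beaten in every head-to-head and is the Condorcet loser.

Gupta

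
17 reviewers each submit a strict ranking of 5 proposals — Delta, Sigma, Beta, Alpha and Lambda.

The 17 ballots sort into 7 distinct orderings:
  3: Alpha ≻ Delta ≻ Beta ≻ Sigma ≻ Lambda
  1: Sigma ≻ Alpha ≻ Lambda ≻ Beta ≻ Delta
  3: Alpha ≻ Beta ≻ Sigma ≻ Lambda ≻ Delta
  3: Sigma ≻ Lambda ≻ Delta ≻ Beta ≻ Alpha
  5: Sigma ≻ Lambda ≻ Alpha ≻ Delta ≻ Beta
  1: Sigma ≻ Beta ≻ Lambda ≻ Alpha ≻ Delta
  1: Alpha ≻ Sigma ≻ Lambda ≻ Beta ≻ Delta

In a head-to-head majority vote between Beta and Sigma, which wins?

Sigma

Ballots ranking Beta above Sigma: 3 + 3 = 6.
Ballots ranking Sigma above Beta: 17 − 6 = 11.
Sigma wins the head-to-head 11–6.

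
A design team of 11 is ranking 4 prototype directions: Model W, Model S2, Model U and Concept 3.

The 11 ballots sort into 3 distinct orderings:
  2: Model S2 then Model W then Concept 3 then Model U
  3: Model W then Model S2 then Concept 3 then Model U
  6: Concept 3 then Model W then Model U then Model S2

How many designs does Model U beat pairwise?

1

Model U against each rival (11 engineers):
Model U vs Model W: Model U preferred on 0 ballots; Model W wins 11–0.
Model U vs Model S2: Model U preferred on 6 ballots; Model U wins 6–5.
Model U vs Concept 3: Concept 3 wins 11–0.
Model U beats Model S2; loses to Model W, Concept 3 — 1 pairwise win.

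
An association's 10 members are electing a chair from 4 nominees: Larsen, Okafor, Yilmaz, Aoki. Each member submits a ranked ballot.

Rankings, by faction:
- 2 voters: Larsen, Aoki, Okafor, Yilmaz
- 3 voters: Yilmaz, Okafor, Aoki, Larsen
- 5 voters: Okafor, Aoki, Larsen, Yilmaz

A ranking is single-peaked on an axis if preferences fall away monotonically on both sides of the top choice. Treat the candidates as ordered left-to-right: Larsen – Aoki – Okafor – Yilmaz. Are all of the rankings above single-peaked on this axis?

Axis positions: Larsen=1, Aoki=2, Okafor=3, Yilmaz=4.
Faction 1 (peak Larsen at position 1): ranking walks positions 1-2-3-4, expanding outward from the peak — single-peaked.
Faction 2 (peak Yilmaz at position 4): ranking walks positions 4-3-2-1, expanding outward from the peak — single-peaked.
Faction 3 (peak Okafor at position 3): ranking walks positions 3-2-1-4, expanding outward from the peak — single-peaked.
Every ranking is single-peaked on this axis.

yes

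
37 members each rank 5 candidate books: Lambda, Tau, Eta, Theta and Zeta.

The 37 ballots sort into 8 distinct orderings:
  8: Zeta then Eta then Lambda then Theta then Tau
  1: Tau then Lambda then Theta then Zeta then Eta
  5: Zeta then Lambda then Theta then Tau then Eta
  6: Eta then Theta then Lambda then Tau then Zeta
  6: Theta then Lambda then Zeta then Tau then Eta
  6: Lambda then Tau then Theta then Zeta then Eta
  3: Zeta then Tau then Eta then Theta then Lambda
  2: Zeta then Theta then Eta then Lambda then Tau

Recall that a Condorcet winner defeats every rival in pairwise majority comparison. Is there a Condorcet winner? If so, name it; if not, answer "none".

none

Head-to-head results (37 members):
Lambda vs Tau: 33 to 4, Lambda.
Lambda vs Eta: Lambda is ranked higher on 1+5+6+6 = 18 ballots, Eta on 19. Eta wins 19–18.
Lambda vs Theta: Lambda wins 20–17.
Lambda vs Zeta: 19 to 18, Lambda.
Tau vs Eta: Tau preferred on 1+5+6+6+3 = 21 ballots; Tau wins 21–16.
Tau–Theta: Theta 27–10.
Tau vs Zeta: Tau is ranked higher on 1+6+6 = 13 ballots, Zeta on 24. Zeta wins 24–13.
Eta–Theta: Theta 20–17.
Eta vs Zeta: 6 for Eta, 31 for Zeta — Zeta by 31–6.
Theta vs Zeta: 19 to 18, Theta.
Every book loses at least once (Lambda loses to Eta; Tau loses to Lambda; Eta loses to Tau; Theta loses to Lambda; Zeta loses to Lambda). The majority relation contains the cycle Lambda > Tau > Eta > Lambda, so there is no Condorcet winner.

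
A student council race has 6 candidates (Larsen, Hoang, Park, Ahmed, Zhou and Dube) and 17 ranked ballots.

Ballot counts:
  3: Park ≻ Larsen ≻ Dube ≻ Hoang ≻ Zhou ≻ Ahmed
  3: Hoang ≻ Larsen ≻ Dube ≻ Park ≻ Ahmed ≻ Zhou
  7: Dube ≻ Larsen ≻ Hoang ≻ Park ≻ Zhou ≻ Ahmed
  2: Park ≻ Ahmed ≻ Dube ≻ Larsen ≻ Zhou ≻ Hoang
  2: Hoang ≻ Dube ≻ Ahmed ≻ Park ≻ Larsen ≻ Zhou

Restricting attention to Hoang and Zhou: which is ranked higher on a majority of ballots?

Hoang

Ballots ranking Hoang above Zhou: 3 + 3 + 7 + 2 = 15.
Ballots ranking Zhou above Hoang: 17 − 15 = 2.
Hoang wins the head-to-head 15–2.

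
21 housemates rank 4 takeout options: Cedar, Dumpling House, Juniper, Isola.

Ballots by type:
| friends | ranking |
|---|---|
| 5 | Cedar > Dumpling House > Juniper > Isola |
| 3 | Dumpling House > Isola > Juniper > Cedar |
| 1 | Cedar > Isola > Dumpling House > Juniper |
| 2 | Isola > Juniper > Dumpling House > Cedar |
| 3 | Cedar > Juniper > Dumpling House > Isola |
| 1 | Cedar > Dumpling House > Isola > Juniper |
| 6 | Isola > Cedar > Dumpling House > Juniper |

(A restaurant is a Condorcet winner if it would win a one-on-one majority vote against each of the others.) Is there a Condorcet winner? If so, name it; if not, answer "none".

none

Pairwise majorities:
Cedar vs Dumpling House: Cedar wins 16–5.
Cedar–Juniper: Cedar 16–5.
Cedar–Isola: Isola 11–10.
Dumpling House vs Juniper: Dumpling House wins 16–5.
Dumpling House vs Isola: Dumpling House, 12–9.
Juniper vs Isola: Isola wins 13–8.
Each restaurant drops at least one matchup (Cedar loses to Isola; Dumpling House loses to Cedar; Juniper loses to Cedar; Isola loses to Dumpling House); the cycle Cedar > Dumpling House > Isola > Cedar rules out a Condorcet winner.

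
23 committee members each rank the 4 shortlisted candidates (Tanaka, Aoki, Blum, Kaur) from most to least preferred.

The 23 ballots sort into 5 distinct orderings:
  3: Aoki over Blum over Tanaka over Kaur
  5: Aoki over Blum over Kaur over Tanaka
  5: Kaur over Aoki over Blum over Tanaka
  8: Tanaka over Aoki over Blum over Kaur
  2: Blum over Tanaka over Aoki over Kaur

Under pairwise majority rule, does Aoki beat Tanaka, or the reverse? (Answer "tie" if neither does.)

Aoki

Ballots ranking Aoki above Tanaka: 3 + 5 + 5 = 13.
Ballots ranking Tanaka above Aoki: 23 − 13 = 10.
Aoki wins the head-to-head 13–10.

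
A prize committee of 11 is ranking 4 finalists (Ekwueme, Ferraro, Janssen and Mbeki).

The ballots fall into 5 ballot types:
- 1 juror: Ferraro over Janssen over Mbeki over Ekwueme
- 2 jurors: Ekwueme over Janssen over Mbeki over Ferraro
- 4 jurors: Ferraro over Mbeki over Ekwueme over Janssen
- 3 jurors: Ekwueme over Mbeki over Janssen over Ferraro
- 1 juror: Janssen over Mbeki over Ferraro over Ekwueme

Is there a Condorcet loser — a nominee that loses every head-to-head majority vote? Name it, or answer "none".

Head-to-head results (11 jurors):
Ekwueme vs Ferraro: Ekwueme is ranked higher on 2+3 = 5 ballots, Ferraro on 6. Ferraro wins 6–5.
Ekwueme vs Janssen: Ekwueme is ranked higher on 2+4+3 = 9 ballots, Janssen on 2. Ekwueme wins 9–2.
Ekwueme vs Mbeki: Mbeki, 6–5.
Ferraro vs Janssen: Janssen, 6–5.
Ferraro vs Mbeki: Mbeki, 6–5.
Janssen vs Mbeki: Janssen preferred on 1+2+1 = 4 ballots; Mbeki wins 7–4.
Each nominee has at least one pairwise win (Ekwueme beats Janssen; Ferraro beats Ekwueme; Janssen beats Ferraro; Mbeki beats Ekwueme) — no Condorcet loser.

none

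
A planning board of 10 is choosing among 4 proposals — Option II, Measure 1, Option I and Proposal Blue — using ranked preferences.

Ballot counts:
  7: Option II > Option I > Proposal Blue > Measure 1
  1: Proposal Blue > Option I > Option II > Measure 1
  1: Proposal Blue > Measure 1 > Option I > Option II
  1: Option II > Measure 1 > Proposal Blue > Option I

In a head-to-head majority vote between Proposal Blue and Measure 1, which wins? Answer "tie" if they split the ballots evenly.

Ballots ranking Proposal Blue above Measure 1: 7 + 1 + 1 = 9.
Ballots ranking Measure 1 above Proposal Blue: 10 − 9 = 1.
Proposal Blue wins the head-to-head 9–1.

Proposal Blue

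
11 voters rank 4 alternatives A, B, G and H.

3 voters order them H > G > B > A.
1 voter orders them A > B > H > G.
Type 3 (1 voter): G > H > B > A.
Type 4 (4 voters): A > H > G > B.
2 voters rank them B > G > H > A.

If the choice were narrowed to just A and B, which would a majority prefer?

B

Ballots ranking A above B: 1 + 4 = 5.
Ballots ranking B above A: 11 − 5 = 6.
B wins the head-to-head 6–5.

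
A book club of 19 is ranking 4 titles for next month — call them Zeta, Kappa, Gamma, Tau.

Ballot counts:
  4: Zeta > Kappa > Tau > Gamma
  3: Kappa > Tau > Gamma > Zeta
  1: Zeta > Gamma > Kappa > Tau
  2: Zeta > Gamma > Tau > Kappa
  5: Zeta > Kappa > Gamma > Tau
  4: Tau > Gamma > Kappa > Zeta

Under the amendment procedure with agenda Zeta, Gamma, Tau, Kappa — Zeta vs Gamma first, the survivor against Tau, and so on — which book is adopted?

Round 1: Zeta vs Gamma — 12–7, Zeta advances.
Round 2: Zeta vs Tau — 12–7, Zeta advances.
Round 3: Zeta vs Kappa — 12–7, Zeta advances.
The agenda winner is Zeta.

Zeta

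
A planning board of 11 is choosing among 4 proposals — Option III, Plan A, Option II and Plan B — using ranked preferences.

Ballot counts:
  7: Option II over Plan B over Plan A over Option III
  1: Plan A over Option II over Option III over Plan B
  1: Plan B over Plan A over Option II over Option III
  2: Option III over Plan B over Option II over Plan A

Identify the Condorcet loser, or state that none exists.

Option III

Head-to-head results (11 council members):
Option III vs Plan A: 2 to 9, Plan A.
Option III vs Option II: Option III preferred on 2 ballots; Option II wins 9–2.
Option III–Plan B: Plan B 8–3.
Plan A vs Option II: Plan A preferred on 1+1 = 2 ballots; Option II wins 9–2.
Plan A vs Plan B: Plan B, 10–1.
Option II vs Plan B: Option II is ranked higher on 7+1 = 8 ballots, Plan B on 3. Option II wins 8–3.
Option III is beaten in every head-to-head and is the Condorcet loser.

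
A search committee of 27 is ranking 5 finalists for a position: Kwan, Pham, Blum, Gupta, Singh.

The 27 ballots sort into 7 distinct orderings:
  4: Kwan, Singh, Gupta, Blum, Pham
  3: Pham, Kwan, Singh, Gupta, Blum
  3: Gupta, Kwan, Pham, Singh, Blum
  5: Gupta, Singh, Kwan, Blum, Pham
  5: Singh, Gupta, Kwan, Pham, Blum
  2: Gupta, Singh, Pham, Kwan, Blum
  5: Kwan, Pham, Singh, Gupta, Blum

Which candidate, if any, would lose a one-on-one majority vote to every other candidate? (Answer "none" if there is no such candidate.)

Head-to-head results (27 committee members):
Kwan vs Pham: 22 to 5, Kwan.
Kwan vs Blum: 27 to 0, Kwan.
Kwan vs Gupta: Gupta, 15–12.
Kwan vs Singh: Kwan preferred on 4+3+3+5 = 15 ballots; Kwan wins 15–12.
Pham vs Blum: Pham wins 18–9.
Pham vs Gupta: Gupta, 19–8.
Pham vs Singh: Pham preferred on 3+3+5 = 11 ballots; Singh wins 16–11.
Blum vs Gupta: 0 for Blum, 27 for Gupta — Gupta by 27–0.
Blum vs Singh: Singh, 27–0.
Gupta vs Singh: 10 to 17, Singh.
Blum loses to every other candidate — it is the Condorcet loser.

Blum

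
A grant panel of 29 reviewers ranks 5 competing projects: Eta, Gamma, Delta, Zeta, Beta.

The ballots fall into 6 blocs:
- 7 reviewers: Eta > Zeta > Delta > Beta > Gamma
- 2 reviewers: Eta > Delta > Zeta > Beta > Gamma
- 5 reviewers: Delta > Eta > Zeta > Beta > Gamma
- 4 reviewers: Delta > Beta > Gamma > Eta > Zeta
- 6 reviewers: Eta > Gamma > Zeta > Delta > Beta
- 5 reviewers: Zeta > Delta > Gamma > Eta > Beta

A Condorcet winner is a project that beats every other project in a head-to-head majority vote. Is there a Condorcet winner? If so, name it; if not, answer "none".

Check each pair by majority over 29 ballots:
Eta vs Gamma: Eta, 20–9.
Eta vs Delta: Eta wins 15–14.
Eta–Zeta: Eta 24–5.
Eta–Beta: Eta 25–4.
Gamma vs Delta: Delta, 23–6.
Gamma vs Zeta: Zeta, 19–10.
Gamma vs Beta: Beta, 18–11.
Delta vs Zeta: Zeta wins 18–11.
Delta vs Beta: Delta wins 29–0.
Zeta–Beta: Zeta 25–4.
Eta wins every pairwise contest, so Eta is the Condorcet winner.

Eta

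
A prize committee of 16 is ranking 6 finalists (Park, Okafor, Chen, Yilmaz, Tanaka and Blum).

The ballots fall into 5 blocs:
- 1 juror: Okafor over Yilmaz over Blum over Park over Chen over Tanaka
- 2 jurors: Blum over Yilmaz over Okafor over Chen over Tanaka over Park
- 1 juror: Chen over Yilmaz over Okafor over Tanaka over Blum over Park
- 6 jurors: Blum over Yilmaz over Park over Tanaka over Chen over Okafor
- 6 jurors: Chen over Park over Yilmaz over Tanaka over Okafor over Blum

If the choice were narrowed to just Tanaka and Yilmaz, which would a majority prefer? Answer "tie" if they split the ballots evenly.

Yilmaz

No ballot ranks Tanaka above Yilmaz: 0.
Ballots ranking Yilmaz above Tanaka: 16 − 0 = 16.
Yilmaz wins the head-to-head 16–0.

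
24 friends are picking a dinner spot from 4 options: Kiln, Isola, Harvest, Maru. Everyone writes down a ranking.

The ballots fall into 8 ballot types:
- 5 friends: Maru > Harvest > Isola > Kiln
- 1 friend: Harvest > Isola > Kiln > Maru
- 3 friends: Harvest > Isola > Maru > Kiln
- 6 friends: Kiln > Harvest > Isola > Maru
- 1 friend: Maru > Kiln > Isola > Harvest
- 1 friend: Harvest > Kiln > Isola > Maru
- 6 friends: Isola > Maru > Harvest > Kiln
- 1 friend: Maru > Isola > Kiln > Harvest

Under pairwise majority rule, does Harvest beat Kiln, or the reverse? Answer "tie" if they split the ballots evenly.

Harvest

Ballots ranking Harvest above Kiln: 5 + 1 + 3 + 1 + 6 = 16.
Ballots ranking Kiln above Harvest: 24 − 16 = 8.
Harvest wins the head-to-head 16–8.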